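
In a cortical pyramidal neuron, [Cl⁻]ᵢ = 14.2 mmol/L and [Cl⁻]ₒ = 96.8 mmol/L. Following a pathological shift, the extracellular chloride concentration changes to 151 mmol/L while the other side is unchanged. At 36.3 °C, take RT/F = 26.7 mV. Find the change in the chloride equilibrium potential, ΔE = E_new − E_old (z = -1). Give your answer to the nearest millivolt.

-12 mV

E_old = (26.7/-1)·ln(96.8/14.2) = -51.25 mV
E_new = (26.7/-1)·ln(151/14.2) = -63.12 mV
ΔE = -63.12 − (-51.25) = -11.87 mV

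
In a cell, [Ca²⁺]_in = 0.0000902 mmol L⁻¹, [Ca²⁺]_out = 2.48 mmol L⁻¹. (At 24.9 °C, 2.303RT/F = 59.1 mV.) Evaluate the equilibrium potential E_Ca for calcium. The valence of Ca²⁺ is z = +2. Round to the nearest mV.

E = (59.1/z) · log₁₀([Ca²⁺]_out/[Ca²⁺]_in) with z = +2.
= (59.1/2) · log₁₀(2.48/0.0000902) = 29.55 · log₁₀(2.749e+04)
= 29.55 · (4.4392) = 131.18 mV

131 mV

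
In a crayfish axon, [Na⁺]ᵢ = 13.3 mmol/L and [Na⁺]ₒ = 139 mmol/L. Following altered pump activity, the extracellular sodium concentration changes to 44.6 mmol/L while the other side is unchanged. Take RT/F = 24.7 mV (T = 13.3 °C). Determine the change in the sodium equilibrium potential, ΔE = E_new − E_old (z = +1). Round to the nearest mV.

-28 mV

E_old = (24.7/1)·ln(139/13.3) = 57.96 mV
E_new = (24.7/1)·ln(44.6/13.3) = 29.89 mV
ΔE = 29.89 − (57.96) = -28.08 mV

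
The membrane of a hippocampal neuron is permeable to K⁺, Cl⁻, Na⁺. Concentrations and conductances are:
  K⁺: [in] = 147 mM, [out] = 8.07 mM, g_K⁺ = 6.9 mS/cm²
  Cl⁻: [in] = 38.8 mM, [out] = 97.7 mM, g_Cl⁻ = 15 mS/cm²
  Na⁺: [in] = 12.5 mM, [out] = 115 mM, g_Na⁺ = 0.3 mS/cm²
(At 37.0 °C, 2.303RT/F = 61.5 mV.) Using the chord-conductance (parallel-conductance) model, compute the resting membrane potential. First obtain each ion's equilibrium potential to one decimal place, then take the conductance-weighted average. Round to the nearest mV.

-40 mV

E_K⁺ = (61.5/1)·log₁₀(8.07/147) = -77.5 mV
E_Cl⁻ = (61.5/-1)·log₁₀(97.7/38.8) = -24.7 mV
E_Na⁺ = (61.5/1)·log₁₀(115/12.5) = 59.3 mV
Vm = (Σ gᵢEᵢ)/(Σ gᵢ) = (6.9·-77.5 + 15·-24.7 + 0.3·59.3) / (6.9 + 15 + 0.3)
= -887.46 / 22.2 = -39.98 mV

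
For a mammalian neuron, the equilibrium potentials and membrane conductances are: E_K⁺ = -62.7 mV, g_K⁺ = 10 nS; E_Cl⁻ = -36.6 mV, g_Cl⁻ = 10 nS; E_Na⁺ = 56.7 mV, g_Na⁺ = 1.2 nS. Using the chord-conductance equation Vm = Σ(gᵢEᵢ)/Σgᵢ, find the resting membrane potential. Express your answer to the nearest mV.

-44 mV

Σ gᵢEᵢ = 10·(-62.7) + 10·(-36.6) + 1.2·(56.7) = -924.96
Σ gᵢ = 10 + 10 + 1.2 = 21.2
Vm = -924.96 / 21.2 = -43.63 mV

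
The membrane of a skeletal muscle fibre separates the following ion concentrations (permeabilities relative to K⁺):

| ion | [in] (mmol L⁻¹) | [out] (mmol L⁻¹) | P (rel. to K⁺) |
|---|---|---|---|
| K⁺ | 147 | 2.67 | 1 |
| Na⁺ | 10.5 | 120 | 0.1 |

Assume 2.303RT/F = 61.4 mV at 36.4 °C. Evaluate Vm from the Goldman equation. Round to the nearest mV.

Vm = 61.4 · log₁₀[(Σ P·[cation]ₒ + Σ P·[anion]ᵢ) / (Σ P·[cation]ᵢ + Σ P·[anion]ₒ)]
Numerator = 1×2.67 + 0.1×120 = 14.67
Denominator = 1×147 + 0.1×10.5 = 148.1
Vm = 61.4 · log₁₀(0.099088) = 61.4 × (-1.0040) = -61.64 mV

-62 mV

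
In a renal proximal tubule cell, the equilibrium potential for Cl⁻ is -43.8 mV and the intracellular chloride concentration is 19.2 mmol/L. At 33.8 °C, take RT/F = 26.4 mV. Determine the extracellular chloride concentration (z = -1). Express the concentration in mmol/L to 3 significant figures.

Nernst: E = (26.4/-1) · ln([out]/[in]), so ln([out]/[in]) = -43.8 × -1 / 26.4 = 1.6591.
[out]/[in] = e^(1.6591) = 5.255.
[out] = 5.255 × 19.2 = 100.9 mmol/L.

101 mmol/L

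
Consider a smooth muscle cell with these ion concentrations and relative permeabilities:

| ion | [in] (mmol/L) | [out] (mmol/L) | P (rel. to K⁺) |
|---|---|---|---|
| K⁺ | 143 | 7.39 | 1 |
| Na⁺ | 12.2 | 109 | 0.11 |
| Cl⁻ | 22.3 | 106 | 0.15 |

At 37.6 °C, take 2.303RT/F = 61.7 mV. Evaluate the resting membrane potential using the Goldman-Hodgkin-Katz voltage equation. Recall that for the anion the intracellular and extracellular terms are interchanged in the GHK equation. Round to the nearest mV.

Vm = 61.7 · log₁₀[(Σ P·[cation]ₒ + Σ P·[anion]ᵢ) / (Σ P·[cation]ᵢ + Σ P·[anion]ₒ)]
Numerator = 1×7.39 + 0.11×109 + 0.15×22.3 = 22.72
Denominator = 1×143 + 0.11×12.2 + 0.15×106 = 160.2
Vm = 61.7 · log₁₀(0.14182) = 61.7 × (-0.8483) = -52.34 mV

-52 mV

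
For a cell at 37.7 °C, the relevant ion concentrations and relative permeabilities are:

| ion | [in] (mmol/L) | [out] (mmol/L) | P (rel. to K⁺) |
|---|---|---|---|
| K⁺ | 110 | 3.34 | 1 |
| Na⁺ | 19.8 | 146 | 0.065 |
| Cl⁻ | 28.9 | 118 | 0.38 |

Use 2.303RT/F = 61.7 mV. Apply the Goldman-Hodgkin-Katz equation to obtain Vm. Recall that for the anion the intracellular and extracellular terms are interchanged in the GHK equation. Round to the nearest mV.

-50 mV

Vm = 61.7 · log₁₀[(Σ P·[cation]ₒ + Σ P·[anion]ᵢ) / (Σ P·[cation]ᵢ + Σ P·[anion]ₒ)]
Numerator = 1×3.34 + 0.065×146 + 0.38×28.9 = 23.81
Denominator = 1×110 + 0.065×19.8 + 0.38×118 = 156.1
Vm = 61.7 · log₁₀(0.15252) = 61.7 × (-0.8167) = -50.39 mV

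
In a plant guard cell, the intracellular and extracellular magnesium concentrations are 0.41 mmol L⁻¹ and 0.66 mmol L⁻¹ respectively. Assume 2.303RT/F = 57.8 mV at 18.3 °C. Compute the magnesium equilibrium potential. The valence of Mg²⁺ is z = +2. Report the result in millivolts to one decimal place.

6.0 mV

E = (57.8/z) · log₁₀([Mg²⁺]_out/[Mg²⁺]_in) with z = +2.
= (57.8/2) · log₁₀(0.66/0.41) = 28.90 · log₁₀(1.61)
= 28.90 · (0.2068) = 5.98 mV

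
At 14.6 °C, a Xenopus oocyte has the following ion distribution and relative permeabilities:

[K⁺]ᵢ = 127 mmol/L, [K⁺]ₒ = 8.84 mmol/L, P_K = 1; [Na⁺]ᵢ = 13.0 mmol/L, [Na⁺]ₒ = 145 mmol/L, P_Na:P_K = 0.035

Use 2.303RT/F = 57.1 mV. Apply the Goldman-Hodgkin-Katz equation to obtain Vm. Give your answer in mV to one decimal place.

-54.9 mV

Vm = 57.1 · log₁₀[(Σ P·[cation]ₒ + Σ P·[anion]ᵢ) / (Σ P·[cation]ᵢ + Σ P·[anion]ₒ)]
Numerator = 1×8.84 + 0.035×145 = 13.91
Denominator = 1×127 + 0.035×13.0 = 127.5
Vm = 57.1 · log₁₀(0.10918) = 57.1 × (-0.9619) = -54.92 mV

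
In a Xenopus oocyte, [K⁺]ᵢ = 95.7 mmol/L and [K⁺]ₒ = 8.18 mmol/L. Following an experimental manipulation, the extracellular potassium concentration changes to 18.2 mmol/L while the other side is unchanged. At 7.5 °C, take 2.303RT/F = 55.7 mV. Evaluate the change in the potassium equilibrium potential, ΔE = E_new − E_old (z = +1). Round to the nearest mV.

E_old = (55.7/1)·log₁₀(8.18/95.7) = -59.50 mV
E_new = (55.7/1)·log₁₀(18.2/95.7) = -40.15 mV
ΔE = -40.15 − (-59.50) = 19.35 mV

19 mV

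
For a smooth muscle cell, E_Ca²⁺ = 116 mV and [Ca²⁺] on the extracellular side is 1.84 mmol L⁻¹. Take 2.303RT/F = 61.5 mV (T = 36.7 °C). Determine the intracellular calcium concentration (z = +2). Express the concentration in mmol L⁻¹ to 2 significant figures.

0.00031 mmol L⁻¹

Nernst: E = (61.5/2) · log₁₀([out]/[in]), so log₁₀([out]/[in]) = 116.0 × 2 / 61.5 = 3.7724.
[out]/[in] = 10^(3.7724) = 5920.
[in] = 1.84 / 5920 = 0.0003108 mmol L⁻¹.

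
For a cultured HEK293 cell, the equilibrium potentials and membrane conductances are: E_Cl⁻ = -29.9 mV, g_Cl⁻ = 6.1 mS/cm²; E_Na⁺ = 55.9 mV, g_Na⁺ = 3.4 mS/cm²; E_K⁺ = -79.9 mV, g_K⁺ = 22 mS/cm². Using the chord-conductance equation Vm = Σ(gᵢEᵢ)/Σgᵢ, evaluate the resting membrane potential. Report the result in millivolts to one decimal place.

-55.6 mV

Σ gᵢEᵢ = 6.1·(-29.9) + 3.4·(55.9) + 22·(-79.9) = -1750.13
Σ gᵢ = 6.1 + 3.4 + 22 = 31.5
Vm = -1750.13 / 31.5 = -55.56 mV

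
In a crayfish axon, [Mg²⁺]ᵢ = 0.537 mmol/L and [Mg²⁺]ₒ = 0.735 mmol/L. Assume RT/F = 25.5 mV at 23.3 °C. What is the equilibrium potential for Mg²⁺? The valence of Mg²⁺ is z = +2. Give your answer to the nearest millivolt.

4 mV

E = (25.5/z) · ln([Mg²⁺]_out/[Mg²⁺]_in) with z = +2.
= (25.5/2) · ln(0.735/0.537) = 12.75 · ln(1.369)
= 12.75 · (0.3139) = 4.00 mV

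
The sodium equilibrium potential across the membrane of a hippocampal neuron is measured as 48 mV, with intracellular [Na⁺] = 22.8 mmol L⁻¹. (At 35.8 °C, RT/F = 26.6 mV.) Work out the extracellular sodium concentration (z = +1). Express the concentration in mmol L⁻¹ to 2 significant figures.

140 mmol L⁻¹

Nernst: E = (26.6/1) · ln([out]/[in]), so ln([out]/[in]) = 48.0 × 1 / 26.6 = 1.8045.
[out]/[in] = e^(1.8045) = 6.077.
[out] = 6.077 × 22.8 = 138.6 mmol L⁻¹.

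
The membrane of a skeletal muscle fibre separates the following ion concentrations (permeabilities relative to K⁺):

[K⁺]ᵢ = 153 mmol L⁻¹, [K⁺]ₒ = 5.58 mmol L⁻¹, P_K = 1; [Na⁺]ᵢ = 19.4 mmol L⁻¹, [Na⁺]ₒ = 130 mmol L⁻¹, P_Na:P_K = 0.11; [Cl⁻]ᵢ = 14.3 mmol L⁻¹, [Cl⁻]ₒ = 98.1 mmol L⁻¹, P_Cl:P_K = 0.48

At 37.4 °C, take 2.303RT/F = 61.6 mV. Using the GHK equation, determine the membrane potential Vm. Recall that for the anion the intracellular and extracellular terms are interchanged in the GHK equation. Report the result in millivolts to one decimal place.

-54.1 mV

Vm = 61.6 · log₁₀[(Σ P·[cation]ₒ + Σ P·[anion]ᵢ) / (Σ P·[cation]ᵢ + Σ P·[anion]ₒ)]
Numerator = 1×5.58 + 0.11×130 + 0.48×14.3 = 26.74
Denominator = 1×153 + 0.11×19.4 + 0.48×98.1 = 202.2
Vm = 61.6 · log₁₀(0.13225) = 61.6 × (-0.8786) = -54.12 mV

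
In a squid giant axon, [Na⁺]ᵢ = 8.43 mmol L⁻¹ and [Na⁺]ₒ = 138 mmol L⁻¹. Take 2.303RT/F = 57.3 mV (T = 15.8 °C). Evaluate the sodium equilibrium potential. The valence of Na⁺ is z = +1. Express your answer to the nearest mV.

70 mV

E = (57.3/z) · log₁₀([Na⁺]_out/[Na⁺]_in) with z = +1.
= (57.3/1) · log₁₀(138/8.43) = 57.30 · log₁₀(16.37)
= 57.30 · (1.2141) = 69.57 mV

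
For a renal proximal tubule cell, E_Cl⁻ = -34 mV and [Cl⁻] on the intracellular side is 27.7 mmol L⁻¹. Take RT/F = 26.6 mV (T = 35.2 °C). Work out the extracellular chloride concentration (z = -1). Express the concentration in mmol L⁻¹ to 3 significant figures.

99.4 mmol L⁻¹

Nernst: E = (26.6/-1) · ln([out]/[in]), so ln([out]/[in]) = -34.0 × -1 / 26.6 = 1.2782.
[out]/[in] = e^(1.2782) = 3.59.
[out] = 3.59 × 27.7 = 99.45 mmol L⁻¹.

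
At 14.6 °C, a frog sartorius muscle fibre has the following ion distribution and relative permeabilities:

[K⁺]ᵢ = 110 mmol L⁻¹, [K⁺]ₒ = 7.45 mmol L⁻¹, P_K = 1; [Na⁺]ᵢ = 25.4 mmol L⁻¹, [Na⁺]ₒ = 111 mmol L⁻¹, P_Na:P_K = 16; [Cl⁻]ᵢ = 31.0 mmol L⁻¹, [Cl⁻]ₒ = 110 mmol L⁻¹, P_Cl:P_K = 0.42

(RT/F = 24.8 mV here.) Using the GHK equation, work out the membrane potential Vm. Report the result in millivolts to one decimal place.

28.8 mV

Vm = 24.8 · ln[(Σ P·[cation]ₒ + Σ P·[anion]ᵢ) / (Σ P·[cation]ᵢ + Σ P·[anion]ₒ)]
Numerator = 1×7.45 + 16×111 + 0.42×31.0 = 1796
Denominator = 1×110 + 16×25.4 + 0.42×110 = 562.6
Vm = 24.8 · ln(3.1932) = 24.8 × (1.1610) = 28.79 mV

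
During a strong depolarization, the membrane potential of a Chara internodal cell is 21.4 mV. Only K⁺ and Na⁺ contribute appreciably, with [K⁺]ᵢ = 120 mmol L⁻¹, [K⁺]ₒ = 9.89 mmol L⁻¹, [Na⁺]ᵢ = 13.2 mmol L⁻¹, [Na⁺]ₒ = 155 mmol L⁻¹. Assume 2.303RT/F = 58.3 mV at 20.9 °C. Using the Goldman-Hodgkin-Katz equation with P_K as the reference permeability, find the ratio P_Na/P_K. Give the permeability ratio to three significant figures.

Let α = P_Na/P_K. GHK: Vm = 58.3·log₁₀[(Kₒ + α·Naₒ)/(Kᵢ + α·Naᵢ)].
10^(Vm/58.3) = 10^(21.4/58.3) = 2.3284
So 2.3284·(Kᵢ + α·Naᵢ) = Kₒ + α·Naₒ → α = (2.3284·120.0 − 9.89) / (155.0 − 2.3284·13.2)
α = (279.4 − 9.89) / (155.0 − 30.74) = 269.5/124.3 = 2.169

2.17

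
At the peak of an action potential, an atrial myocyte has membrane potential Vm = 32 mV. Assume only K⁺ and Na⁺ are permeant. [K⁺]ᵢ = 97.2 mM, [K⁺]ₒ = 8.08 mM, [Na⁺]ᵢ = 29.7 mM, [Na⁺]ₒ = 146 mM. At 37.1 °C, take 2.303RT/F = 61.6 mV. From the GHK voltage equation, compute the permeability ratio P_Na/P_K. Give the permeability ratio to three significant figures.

6.56

Let α = P_Na/P_K. GHK: Vm = 61.6·log₁₀[(Kₒ + α·Naₒ)/(Kᵢ + α·Naᵢ)].
10^(Vm/61.6) = 10^(32.0/61.6) = 3.3074
So 3.3074·(Kᵢ + α·Naᵢ) = Kₒ + α·Naₒ → α = (3.3074·97.2 − 8.08) / (146.0 − 3.3074·29.7)
α = (321.5 − 8.08) / (146.0 − 98.23) = 313.4/47.77 = 6.56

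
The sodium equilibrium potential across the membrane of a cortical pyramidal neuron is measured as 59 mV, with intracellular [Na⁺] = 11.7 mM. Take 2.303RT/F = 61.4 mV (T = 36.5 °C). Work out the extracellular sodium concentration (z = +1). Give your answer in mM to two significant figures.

Nernst: E = (61.4/1) · log₁₀([out]/[in]), so log₁₀([out]/[in]) = 59.0 × 1 / 61.4 = 0.9609.
[out]/[in] = 10^(0.9609) = 9.139.
[out] = 9.139 × 11.7 = 106.9 mM.

110 mM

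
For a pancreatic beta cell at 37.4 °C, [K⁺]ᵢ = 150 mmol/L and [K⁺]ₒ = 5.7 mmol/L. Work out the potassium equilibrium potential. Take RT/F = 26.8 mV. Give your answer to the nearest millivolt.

-88 mV

E = (26.8/z) · ln([K⁺]_out/[K⁺]_in) with z = +1.
= (26.8/1) · ln(5.7/150) = 26.80 · ln(0.038)
= 26.80 · (-3.2702) = -87.64 mV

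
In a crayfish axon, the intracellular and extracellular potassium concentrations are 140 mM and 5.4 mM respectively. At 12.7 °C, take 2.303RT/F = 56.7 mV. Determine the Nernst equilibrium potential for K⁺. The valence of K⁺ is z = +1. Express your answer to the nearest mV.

-80 mV

E = (56.7/z) · log₁₀([K⁺]_out/[K⁺]_in) with z = +1.
= (56.7/1) · log₁₀(5.4/140) = 56.70 · log₁₀(0.03857)
= 56.70 · (-1.4137) = -80.16 mV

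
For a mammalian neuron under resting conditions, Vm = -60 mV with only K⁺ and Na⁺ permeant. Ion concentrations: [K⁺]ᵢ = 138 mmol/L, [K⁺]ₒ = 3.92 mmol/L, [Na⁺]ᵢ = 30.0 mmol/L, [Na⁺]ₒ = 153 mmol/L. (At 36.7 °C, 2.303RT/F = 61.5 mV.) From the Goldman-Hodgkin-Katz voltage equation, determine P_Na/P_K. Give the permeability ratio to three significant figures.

Let α = P_Na/P_K. GHK: Vm = 61.5·log₁₀[(Kₒ + α·Naₒ)/(Kᵢ + α·Naᵢ)].
10^(Vm/61.5) = 10^(-60.0/61.5) = 0.10578
So 0.10578·(Kᵢ + α·Naᵢ) = Kₒ + α·Naₒ → α = (0.10578·138.0 − 3.92) / (153.0 − 0.10578·30.0)
α = (14.6 − 3.92) / (153.0 − 3.173) = 10.68/149.8 = 0.07126

0.0713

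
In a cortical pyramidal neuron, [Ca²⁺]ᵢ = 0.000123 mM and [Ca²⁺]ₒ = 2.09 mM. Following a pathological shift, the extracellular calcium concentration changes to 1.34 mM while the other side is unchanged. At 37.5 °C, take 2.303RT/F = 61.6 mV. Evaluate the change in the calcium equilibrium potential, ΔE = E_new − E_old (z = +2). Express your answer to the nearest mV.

-6 mV

E_old = (61.6/2)·log₁₀(2.09/0.000123) = 130.29 mV
E_new = (61.6/2)·log₁₀(1.34/0.000123) = 124.35 mV
ΔE = 124.35 − (130.29) = -5.95 mV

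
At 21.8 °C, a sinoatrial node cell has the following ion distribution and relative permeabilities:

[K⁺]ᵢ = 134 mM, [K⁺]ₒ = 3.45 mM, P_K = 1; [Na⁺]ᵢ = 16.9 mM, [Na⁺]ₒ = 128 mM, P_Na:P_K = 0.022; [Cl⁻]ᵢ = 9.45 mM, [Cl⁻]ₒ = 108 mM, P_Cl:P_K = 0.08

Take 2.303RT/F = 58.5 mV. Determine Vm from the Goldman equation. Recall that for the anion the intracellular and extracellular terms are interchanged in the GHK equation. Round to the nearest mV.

-77 mV

Vm = 58.5 · log₁₀[(Σ P·[cation]ₒ + Σ P·[anion]ᵢ) / (Σ P·[cation]ᵢ + Σ P·[anion]ₒ)]
Numerator = 1×3.45 + 0.022×128 + 0.08×9.45 = 7.022
Denominator = 1×134 + 0.022×16.9 + 0.08×108 = 143
Vm = 58.5 · log₁₀(0.049101) = 58.5 × (-1.3089) = -76.57 mV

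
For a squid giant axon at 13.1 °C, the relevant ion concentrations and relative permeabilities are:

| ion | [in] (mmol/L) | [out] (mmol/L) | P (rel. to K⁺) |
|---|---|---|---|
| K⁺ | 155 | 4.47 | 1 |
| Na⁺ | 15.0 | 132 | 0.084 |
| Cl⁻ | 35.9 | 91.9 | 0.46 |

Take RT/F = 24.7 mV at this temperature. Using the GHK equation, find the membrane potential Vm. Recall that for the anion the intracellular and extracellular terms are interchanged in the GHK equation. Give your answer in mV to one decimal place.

-45.0 mV

Vm = 24.7 · ln[(Σ P·[cation]ₒ + Σ P·[anion]ᵢ) / (Σ P·[cation]ᵢ + Σ P·[anion]ₒ)]
Numerator = 1×4.47 + 0.084×132 + 0.46×35.9 = 32.07
Denominator = 1×155 + 0.084×15.0 + 0.46×91.9 = 198.5
Vm = 24.7 · ln(0.16154) = 24.7 × (-1.8230) = -45.03 mV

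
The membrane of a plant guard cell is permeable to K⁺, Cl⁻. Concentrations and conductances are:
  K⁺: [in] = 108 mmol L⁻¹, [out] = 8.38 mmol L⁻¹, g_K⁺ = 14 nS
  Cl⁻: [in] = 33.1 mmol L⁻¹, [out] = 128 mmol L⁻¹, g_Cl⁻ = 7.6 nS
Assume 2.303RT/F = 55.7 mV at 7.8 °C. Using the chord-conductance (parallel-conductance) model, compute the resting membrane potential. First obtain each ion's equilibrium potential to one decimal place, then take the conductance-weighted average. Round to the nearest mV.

E_K⁺ = (55.7/1)·log₁₀(8.38/108) = -61.8 mV
E_Cl⁻ = (55.7/-1)·log₁₀(128/33.1) = -32.7 mV
Vm = (Σ gᵢEᵢ)/(Σ gᵢ) = (14·-61.8 + 7.6·-32.7) / (14 + 7.6)
= -1113.72 / 21.6 = -51.56 mV

-52 mV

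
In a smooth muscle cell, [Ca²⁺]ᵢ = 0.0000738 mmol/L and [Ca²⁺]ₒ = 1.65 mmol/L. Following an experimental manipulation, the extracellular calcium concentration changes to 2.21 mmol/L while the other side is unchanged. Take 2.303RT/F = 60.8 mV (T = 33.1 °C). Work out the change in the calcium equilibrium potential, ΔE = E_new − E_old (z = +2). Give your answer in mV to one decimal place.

3.9 mV

E_old = (60.8/2)·log₁₀(1.65/0.0000738) = 132.22 mV
E_new = (60.8/2)·log₁₀(2.21/0.0000738) = 136.08 mV
ΔE = 136.08 − (132.22) = 3.86 mV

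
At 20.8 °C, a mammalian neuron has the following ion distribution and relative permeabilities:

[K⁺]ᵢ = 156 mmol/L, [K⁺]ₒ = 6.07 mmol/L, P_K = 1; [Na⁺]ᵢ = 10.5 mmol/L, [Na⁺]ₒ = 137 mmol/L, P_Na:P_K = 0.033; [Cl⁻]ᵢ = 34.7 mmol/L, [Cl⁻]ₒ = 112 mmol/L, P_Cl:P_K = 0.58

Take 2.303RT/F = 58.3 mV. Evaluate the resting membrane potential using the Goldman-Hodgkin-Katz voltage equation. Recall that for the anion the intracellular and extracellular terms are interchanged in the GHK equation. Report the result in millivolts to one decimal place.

-50.0 mV

Vm = 58.3 · log₁₀[(Σ P·[cation]ₒ + Σ P·[anion]ᵢ) / (Σ P·[cation]ᵢ + Σ P·[anion]ₒ)]
Numerator = 1×6.07 + 0.033×137 + 0.58×34.7 = 30.72
Denominator = 1×156 + 0.033×10.5 + 0.58×112 = 221.3
Vm = 58.3 · log₁₀(0.1388) = 58.3 × (-0.8576) = -50.00 mV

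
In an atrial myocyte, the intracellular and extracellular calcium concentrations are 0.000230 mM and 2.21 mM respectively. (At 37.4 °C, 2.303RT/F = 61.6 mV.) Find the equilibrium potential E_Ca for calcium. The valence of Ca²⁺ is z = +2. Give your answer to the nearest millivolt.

123 mV

E = (61.6/z) · log₁₀([Ca²⁺]_out/[Ca²⁺]_in) with z = +2.
= (61.6/2) · log₁₀(2.21/0.000230) = 30.80 · log₁₀(9609)
= 30.80 · (3.9827) = 122.67 mV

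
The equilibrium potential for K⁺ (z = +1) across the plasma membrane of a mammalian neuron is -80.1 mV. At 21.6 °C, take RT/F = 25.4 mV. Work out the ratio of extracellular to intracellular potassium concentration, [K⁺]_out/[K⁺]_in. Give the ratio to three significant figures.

ln([out]/[in]) = E·z/(25.4) = -80.1 × 1 / 25.4 = -3.1535
[out]/[in] = e^(-3.1535) = 0.0427

0.0427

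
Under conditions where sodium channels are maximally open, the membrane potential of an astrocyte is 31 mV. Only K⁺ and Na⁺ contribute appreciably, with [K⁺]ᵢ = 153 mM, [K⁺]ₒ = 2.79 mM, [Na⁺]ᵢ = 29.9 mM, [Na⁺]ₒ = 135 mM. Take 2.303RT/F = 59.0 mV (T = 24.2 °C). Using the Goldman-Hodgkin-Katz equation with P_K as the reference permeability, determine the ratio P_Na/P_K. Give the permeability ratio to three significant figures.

Let α = P_Na/P_K. GHK: Vm = 59.0·log₁₀[(Kₒ + α·Naₒ)/(Kᵢ + α·Naᵢ)].
10^(Vm/59.0) = 10^(31.0/59.0) = 3.3529
So 3.3529·(Kᵢ + α·Naᵢ) = Kₒ + α·Naₒ → α = (3.3529·153.0 − 2.79) / (135.0 − 3.3529·29.9)
α = (513 − 2.79) / (135.0 − 100.3) = 510.2/34.75 = 14.68

14.7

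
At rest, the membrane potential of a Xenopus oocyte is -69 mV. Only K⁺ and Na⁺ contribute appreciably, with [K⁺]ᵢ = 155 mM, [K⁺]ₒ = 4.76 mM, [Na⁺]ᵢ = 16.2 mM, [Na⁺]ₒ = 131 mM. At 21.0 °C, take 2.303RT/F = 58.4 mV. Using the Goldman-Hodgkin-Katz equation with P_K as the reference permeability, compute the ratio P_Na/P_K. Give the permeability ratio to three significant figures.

0.0419

Let α = P_Na/P_K. GHK: Vm = 58.4·log₁₀[(Kₒ + α·Naₒ)/(Kᵢ + α·Naᵢ)].
10^(Vm/58.4) = 10^(-69.0/58.4) = 0.065841
So 0.065841·(Kᵢ + α·Naᵢ) = Kₒ + α·Naₒ → α = (0.065841·155.0 − 4.76) / (131.0 − 0.065841·16.2)
α = (10.21 − 4.76) / (131.0 − 1.067) = 5.445/129.9 = 0.04191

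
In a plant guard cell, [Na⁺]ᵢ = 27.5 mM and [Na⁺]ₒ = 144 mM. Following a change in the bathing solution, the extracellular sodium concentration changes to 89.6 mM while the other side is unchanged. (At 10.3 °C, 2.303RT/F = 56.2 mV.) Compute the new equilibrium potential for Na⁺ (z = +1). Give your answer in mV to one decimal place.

After the shift: [Na⁺]_out = 89.6, [Na⁺]_in = 27.5 mM.
E_new = (56.2/1)·log₁₀(89.6/27.5) = 56.20 · (0.5130) = 28.83 mV

28.8 mV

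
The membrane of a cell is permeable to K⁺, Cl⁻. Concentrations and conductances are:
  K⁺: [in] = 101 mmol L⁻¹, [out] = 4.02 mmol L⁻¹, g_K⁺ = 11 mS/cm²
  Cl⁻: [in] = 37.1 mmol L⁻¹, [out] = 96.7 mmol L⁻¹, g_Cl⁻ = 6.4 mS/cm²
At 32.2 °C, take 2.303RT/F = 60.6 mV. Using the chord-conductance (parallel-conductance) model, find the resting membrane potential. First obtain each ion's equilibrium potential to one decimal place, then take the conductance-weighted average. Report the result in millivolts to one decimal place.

-62.9 mV

E_K⁺ = (60.6/1)·log₁₀(4.02/101) = -84.8 mV
E_Cl⁻ = (60.6/-1)·log₁₀(96.7/37.1) = -25.2 mV
Vm = (Σ gᵢEᵢ)/(Σ gᵢ) = (11·-84.8 + 6.4·-25.2) / (11 + 6.4)
= -1094.08 / 17.4 = -62.88 mV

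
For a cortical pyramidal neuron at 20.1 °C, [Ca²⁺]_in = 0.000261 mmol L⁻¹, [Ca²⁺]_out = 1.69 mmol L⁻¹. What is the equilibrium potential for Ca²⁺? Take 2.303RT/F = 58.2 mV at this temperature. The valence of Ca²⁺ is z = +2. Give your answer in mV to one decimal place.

E = (58.2/z) · log₁₀([Ca²⁺]_out/[Ca²⁺]_in) with z = +2.
= (58.2/2) · log₁₀(1.69/0.000261) = 29.10 · log₁₀(6475)
= 29.10 · (3.8112) = 110.91 mV

110.9 mV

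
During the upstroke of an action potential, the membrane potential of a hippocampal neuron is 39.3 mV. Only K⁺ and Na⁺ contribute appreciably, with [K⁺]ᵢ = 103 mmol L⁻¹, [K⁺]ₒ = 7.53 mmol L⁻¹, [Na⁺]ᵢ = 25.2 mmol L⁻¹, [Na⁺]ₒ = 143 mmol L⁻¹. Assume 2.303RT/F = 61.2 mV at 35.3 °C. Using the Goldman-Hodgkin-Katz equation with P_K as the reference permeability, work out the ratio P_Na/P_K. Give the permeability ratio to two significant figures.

14

Let α = P_Na/P_K. GHK: Vm = 61.2·log₁₀[(Kₒ + α·Naₒ)/(Kᵢ + α·Naᵢ)].
10^(Vm/61.2) = 10^(39.3/61.2) = 4.3869
So 4.3869·(Kᵢ + α·Naᵢ) = Kₒ + α·Naₒ → α = (4.3869·103.0 − 7.53) / (143.0 − 4.3869·25.2)
α = (451.8 − 7.53) / (143.0 − 110.5) = 444.3/32.45 = 13.69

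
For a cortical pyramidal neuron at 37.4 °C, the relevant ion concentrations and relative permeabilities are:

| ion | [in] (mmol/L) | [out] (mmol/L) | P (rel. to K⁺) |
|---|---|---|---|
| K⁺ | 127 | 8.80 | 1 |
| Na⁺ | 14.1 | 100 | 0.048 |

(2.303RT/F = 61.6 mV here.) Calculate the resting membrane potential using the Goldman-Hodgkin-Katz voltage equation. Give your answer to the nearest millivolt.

-60 mV

Vm = 61.6 · log₁₀[(Σ P·[cation]ₒ + Σ P·[anion]ᵢ) / (Σ P·[cation]ᵢ + Σ P·[anion]ₒ)]
Numerator = 1×8.80 + 0.048×100 = 13.6
Denominator = 1×127 + 0.048×14.1 = 127.7
Vm = 61.6 · log₁₀(0.10652) = 61.6 × (-0.9726) = -59.91 mV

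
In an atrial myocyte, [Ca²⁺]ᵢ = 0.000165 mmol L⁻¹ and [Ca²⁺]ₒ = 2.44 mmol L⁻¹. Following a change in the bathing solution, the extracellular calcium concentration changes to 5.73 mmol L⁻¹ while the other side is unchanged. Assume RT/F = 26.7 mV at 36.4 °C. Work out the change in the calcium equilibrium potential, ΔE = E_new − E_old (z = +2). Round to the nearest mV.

E_old = (26.7/2)·ln(2.44/0.000165) = 128.18 mV
E_new = (26.7/2)·ln(5.73/0.000165) = 139.58 mV
ΔE = 139.58 − (128.18) = 11.40 mV

11 mV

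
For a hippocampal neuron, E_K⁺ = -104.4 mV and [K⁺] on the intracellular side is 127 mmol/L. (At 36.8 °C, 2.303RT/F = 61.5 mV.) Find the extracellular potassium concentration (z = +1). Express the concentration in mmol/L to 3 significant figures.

2.55 mmol/L

Nernst: E = (61.5/1) · log₁₀([out]/[in]), so log₁₀([out]/[in]) = -104.4 × 1 / 61.5 = -1.6976.
[out]/[in] = 10^(-1.6976) = 0.02006.
[out] = 0.02006 × 127 = 2.548 mmol/L.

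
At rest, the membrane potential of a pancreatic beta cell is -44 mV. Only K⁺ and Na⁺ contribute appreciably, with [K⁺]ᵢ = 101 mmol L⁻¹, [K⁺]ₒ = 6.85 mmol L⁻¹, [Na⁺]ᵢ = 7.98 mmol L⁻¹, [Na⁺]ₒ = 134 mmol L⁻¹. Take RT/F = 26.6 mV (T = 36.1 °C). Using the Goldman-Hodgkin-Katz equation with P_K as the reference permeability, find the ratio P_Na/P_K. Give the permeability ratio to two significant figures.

Let α = P_Na/P_K. GHK: Vm = 26.6·ln[(Kₒ + α·Naₒ)/(Kᵢ + α·Naᵢ)].
e^(Vm/26.6) = e^(-44.0/26.6) = 0.19126
So 0.19126·(Kᵢ + α·Naᵢ) = Kₒ + α·Naₒ → α = (0.19126·101.0 − 6.85) / (134.0 − 0.19126·7.98)
α = (19.32 − 6.85) / (134.0 − 1.526) = 12.47/132.5 = 0.09411

0.094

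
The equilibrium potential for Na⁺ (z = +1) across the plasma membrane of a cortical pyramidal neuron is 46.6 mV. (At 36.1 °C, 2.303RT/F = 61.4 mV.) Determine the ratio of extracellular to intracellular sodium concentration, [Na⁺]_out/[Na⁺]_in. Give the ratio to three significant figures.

log₁₀([out]/[in]) = E·z/(61.4) = 46.6 × 1 / 61.4 = 0.7590
[out]/[in] = 10^(0.7590) = 5.741

5.74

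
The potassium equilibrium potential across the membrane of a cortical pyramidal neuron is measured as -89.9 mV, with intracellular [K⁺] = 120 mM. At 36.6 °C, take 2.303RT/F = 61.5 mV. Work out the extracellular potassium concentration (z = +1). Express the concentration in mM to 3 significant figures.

Nernst: E = (61.5/1) · log₁₀([out]/[in]), so log₁₀([out]/[in]) = -89.9 × 1 / 61.5 = -1.4618.
[out]/[in] = 10^(-1.4618) = 0.03453.
[out] = 0.03453 × 120 = 4.144 mM.

4.14 mM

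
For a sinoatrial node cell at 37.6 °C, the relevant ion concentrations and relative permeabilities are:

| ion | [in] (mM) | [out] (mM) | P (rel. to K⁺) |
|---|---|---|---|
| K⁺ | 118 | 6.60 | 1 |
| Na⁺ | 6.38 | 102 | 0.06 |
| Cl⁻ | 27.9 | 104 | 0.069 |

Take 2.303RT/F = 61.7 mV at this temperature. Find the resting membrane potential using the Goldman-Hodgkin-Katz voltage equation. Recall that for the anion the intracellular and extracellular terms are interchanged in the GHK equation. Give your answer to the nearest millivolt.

Vm = 61.7 · log₁₀[(Σ P·[cation]ₒ + Σ P·[anion]ᵢ) / (Σ P·[cation]ᵢ + Σ P·[anion]ₒ)]
Numerator = 1×6.60 + 0.06×102 + 0.069×27.9 = 14.65
Denominator = 1×118 + 0.06×6.38 + 0.069×104 = 125.6
Vm = 61.7 · log₁₀(0.11664) = 61.7 × (-0.9332) = -57.58 mV

-58 mV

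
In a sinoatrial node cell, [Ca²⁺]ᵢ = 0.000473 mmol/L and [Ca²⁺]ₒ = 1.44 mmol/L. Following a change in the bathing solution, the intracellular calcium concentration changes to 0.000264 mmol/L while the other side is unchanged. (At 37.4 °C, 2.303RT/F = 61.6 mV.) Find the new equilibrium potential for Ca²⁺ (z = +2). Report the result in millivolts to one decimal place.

115.1 mV

After the shift: [Ca²⁺]_out = 1.44, [Ca²⁺]_in = 0.000264 mmol/L.
E_new = (61.6/2)·log₁₀(1.44/0.000264) = 30.80 · (3.7368) = 115.09 mV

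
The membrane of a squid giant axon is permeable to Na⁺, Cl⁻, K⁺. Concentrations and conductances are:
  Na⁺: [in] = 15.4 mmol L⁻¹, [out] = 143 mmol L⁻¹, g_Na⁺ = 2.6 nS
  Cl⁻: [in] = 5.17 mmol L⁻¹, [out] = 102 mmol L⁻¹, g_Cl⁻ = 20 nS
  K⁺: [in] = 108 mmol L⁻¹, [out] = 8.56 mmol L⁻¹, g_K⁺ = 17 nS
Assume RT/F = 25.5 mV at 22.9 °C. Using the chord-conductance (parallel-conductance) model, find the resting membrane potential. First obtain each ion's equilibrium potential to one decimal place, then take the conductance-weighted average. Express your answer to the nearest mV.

-62 mV

E_Na⁺ = (25.5/1)·ln(143/15.4) = 56.8 mV
E_Cl⁻ = (25.5/-1)·ln(102/5.17) = -76.0 mV
E_K⁺ = (25.5/1)·ln(8.56/108) = -64.6 mV
Vm = (Σ gᵢEᵢ)/(Σ gᵢ) = (2.6·56.8 + 20·-76.0 + 17·-64.6) / (2.6 + 20 + 17)
= -2470.52 / 39.6 = -62.39 mV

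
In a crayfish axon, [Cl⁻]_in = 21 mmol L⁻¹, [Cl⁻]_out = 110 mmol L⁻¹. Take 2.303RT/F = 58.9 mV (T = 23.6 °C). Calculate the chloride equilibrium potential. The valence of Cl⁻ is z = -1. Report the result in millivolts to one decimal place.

-42.4 mV

E = (58.9/z) · log₁₀([Cl⁻]_out/[Cl⁻]_in) with z = -1.
For an anion, dividing by z = -1 reverses the sign.
= (58.9/-1) · log₁₀(110/21) = -58.90 · log₁₀(5.238)
= -58.90 · (0.7192) = -42.36 mV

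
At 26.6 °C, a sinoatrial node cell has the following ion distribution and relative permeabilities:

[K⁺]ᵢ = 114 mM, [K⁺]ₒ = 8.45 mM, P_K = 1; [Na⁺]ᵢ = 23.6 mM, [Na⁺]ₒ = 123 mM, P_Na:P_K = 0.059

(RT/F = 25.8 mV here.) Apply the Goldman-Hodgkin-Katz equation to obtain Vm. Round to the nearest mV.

-51 mV

Vm = 25.8 · ln[(Σ P·[cation]ₒ + Σ P·[anion]ᵢ) / (Σ P·[cation]ᵢ + Σ P·[anion]ₒ)]
Numerator = 1×8.45 + 0.059×123 = 15.71
Denominator = 1×114 + 0.059×23.6 = 115.4
Vm = 25.8 · ln(0.13612) = 25.8 × (-1.9942) = -51.45 mV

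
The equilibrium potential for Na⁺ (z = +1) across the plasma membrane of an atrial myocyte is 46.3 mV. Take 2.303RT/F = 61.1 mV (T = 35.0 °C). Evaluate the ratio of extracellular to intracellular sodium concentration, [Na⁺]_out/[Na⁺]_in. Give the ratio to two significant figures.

5.7

log₁₀([out]/[in]) = E·z/(61.1) = 46.3 × 1 / 61.1 = 0.7578
[out]/[in] = 10^(0.7578) = 5.725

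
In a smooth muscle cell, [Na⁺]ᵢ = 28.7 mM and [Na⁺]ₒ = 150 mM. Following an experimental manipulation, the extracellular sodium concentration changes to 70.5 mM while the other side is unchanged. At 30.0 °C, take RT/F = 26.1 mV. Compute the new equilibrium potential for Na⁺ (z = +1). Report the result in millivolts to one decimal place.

After the shift: [Na⁺]_out = 70.5, [Na⁺]_in = 28.7 mM.
E_new = (26.1/1)·ln(70.5/28.7) = 26.10 · (0.8987) = 23.46 mV

23.5 mV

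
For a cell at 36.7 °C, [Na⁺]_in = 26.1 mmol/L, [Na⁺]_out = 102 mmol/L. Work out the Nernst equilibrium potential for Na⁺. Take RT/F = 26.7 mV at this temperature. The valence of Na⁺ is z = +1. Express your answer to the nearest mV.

E = (26.7/z) · ln([Na⁺]_out/[Na⁺]_in) with z = +1.
= (26.7/1) · ln(102/26.1) = 26.70 · ln(3.908)
= 26.70 · (1.3630) = 36.39 mV

36 mV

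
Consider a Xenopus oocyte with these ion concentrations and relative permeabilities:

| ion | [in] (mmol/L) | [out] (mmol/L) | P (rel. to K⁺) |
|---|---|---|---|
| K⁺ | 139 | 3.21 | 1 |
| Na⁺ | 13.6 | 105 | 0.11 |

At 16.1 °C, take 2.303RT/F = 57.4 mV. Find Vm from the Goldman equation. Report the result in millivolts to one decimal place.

Vm = 57.4 · log₁₀[(Σ P·[cation]ₒ + Σ P·[anion]ᵢ) / (Σ P·[cation]ᵢ + Σ P·[anion]ₒ)]
Numerator = 1×3.21 + 0.11×105 = 14.76
Denominator = 1×139 + 0.11×13.6 = 140.5
Vm = 57.4 · log₁₀(0.10506) = 57.4 × (-0.9786) = -56.17 mV

-56.2 mV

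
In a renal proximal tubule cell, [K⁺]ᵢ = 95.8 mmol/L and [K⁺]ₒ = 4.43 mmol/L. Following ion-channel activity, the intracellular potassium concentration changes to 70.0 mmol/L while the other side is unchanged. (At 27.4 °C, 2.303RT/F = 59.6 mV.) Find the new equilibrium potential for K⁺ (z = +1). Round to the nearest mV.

After the shift: [K⁺]_out = 4.43, [K⁺]_in = 70.0 mmol/L.
E_new = (59.6/1)·log₁₀(4.43/70.0) = 59.60 · (-1.1987) = -71.44 mV

-71 mV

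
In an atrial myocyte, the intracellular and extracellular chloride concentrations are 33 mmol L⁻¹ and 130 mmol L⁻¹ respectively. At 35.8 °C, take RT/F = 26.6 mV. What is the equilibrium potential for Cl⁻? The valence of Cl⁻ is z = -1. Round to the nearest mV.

E = (26.6/z) · ln([Cl⁻]_out/[Cl⁻]_in) with z = -1.
For an anion, dividing by z = -1 reverses the sign.
= (26.6/-1) · ln(130/33) = -26.60 · ln(3.939)
= -26.60 · (1.3710) = -36.47 mV

-36 mV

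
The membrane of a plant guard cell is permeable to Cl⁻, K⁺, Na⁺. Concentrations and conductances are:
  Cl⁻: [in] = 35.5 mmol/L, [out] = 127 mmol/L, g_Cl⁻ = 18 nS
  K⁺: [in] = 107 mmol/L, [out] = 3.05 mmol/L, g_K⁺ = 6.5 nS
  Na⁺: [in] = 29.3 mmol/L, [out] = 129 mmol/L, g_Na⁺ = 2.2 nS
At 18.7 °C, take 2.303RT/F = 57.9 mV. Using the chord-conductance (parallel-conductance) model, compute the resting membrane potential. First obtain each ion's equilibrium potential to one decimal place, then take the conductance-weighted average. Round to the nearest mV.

-40 mV

E_Cl⁻ = (57.9/-1)·log₁₀(127/35.5) = -32.1 mV
E_K⁺ = (57.9/1)·log₁₀(3.05/107) = -89.5 mV
E_Na⁺ = (57.9/1)·log₁₀(129/29.3) = 37.3 mV
Vm = (Σ gᵢEᵢ)/(Σ gᵢ) = (18·-32.1 + 6.5·-89.5 + 2.2·37.3) / (18 + 6.5 + 2.2)
= -1077.49 / 26.7 = -40.36 mV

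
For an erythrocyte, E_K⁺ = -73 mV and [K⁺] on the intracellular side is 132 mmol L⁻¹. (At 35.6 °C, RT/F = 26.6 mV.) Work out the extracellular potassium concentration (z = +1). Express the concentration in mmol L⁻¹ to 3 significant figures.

Nernst: E = (26.6/1) · ln([out]/[in]), so ln([out]/[in]) = -73.0 × 1 / 26.6 = -2.7444.
[out]/[in] = e^(-2.7444) = 0.06429.
[out] = 0.06429 × 132 = 8.486 mmol L⁻¹.

8.49 mmol L⁻¹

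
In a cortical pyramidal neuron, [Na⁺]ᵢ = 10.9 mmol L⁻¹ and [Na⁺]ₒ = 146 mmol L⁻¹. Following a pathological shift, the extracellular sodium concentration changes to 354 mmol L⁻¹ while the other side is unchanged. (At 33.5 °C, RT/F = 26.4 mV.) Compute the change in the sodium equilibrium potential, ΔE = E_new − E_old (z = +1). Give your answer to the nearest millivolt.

23 mV

E_old = (26.4/1)·ln(146/10.9) = 68.50 mV
E_new = (26.4/1)·ln(354/10.9) = 91.89 mV
ΔE = 91.89 − (68.50) = 23.38 mV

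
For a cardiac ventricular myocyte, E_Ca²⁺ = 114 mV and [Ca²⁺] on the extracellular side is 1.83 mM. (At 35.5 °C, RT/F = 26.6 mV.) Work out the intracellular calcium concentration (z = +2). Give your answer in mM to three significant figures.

0.000347 mM

Nernst: E = (26.6/2) · ln([out]/[in]), so ln([out]/[in]) = 114.0 × 2 / 26.6 = 8.5714.
[out]/[in] = e^(8.5714) = 5279.
[in] = 1.83 / 5279 = 0.0003467 mM.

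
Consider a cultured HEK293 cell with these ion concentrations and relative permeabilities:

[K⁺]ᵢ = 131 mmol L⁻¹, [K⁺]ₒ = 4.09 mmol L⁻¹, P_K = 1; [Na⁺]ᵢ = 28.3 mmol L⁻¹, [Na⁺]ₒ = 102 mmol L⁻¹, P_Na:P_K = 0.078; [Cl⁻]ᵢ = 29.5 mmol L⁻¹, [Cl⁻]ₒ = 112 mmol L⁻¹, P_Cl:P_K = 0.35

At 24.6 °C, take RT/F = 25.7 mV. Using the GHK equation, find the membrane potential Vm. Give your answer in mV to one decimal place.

-52.5 mV

Vm = 25.7 · ln[(Σ P·[cation]ₒ + Σ P·[anion]ᵢ) / (Σ P·[cation]ᵢ + Σ P·[anion]ₒ)]
Numerator = 1×4.09 + 0.078×102 + 0.35×29.5 = 22.37
Denominator = 1×131 + 0.078×28.3 + 0.35×112 = 172.4
Vm = 25.7 · ln(0.12976) = 25.7 × (-2.0421) = -52.48 mV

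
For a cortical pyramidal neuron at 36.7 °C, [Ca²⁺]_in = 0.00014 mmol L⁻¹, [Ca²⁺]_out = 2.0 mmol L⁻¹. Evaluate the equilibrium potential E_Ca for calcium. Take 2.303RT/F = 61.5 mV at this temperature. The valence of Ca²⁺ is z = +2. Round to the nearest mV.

E = (61.5/z) · log₁₀([Ca²⁺]_out/[Ca²⁺]_in) with z = +2.
= (61.5/2) · log₁₀(2.0/0.00014) = 30.75 · log₁₀(1.429e+04)
= 30.75 · (4.1549) = 127.76 mV

128 mV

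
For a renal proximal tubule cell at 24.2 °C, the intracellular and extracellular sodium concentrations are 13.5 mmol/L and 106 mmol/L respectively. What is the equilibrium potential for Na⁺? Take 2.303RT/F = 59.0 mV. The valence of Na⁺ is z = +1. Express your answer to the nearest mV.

E = (59.0/z) · log₁₀([Na⁺]_out/[Na⁺]_in) with z = +1.
= (59.0/1) · log₁₀(106/13.5) = 59.00 · log₁₀(7.852)
= 59.00 · (0.8950) = 52.80 mV

53 mV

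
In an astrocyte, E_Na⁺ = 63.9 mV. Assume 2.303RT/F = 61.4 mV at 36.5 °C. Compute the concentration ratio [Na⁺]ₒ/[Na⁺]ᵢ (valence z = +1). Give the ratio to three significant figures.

11.0

log₁₀([out]/[in]) = E·z/(61.4) = 63.9 × 1 / 61.4 = 1.0407
[out]/[in] = 10^(1.0407) = 10.98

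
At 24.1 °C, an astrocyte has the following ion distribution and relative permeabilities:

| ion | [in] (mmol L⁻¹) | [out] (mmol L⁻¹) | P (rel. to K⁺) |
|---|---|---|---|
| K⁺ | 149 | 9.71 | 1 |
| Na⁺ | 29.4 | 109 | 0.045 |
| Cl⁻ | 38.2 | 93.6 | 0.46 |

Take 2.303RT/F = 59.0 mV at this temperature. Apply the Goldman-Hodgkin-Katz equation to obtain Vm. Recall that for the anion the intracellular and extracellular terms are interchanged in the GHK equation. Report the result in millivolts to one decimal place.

Vm = 59.0 · log₁₀[(Σ P·[cation]ₒ + Σ P·[anion]ᵢ) / (Σ P·[cation]ᵢ + Σ P·[anion]ₒ)]
Numerator = 1×9.71 + 0.045×109 + 0.46×38.2 = 32.19
Denominator = 1×149 + 0.045×29.4 + 0.46×93.6 = 193.4
Vm = 59.0 · log₁₀(0.16645) = 59.0 × (-0.7787) = -45.94 mV

-45.9 mV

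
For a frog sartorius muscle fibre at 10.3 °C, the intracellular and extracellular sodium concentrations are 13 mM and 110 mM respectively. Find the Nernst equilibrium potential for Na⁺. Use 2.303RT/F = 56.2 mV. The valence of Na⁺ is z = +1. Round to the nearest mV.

52 mV

E = (56.2/z) · log₁₀([Na⁺]_out/[Na⁺]_in) with z = +1.
= (56.2/1) · log₁₀(110/13) = 56.20 · log₁₀(8.462)
= 56.20 · (0.9274) = 52.12 mV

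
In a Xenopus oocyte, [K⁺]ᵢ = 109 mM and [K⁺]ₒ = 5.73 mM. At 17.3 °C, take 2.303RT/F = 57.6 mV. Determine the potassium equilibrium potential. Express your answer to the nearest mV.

-74 mV

E = (57.6/z) · log₁₀([K⁺]_out/[K⁺]_in) with z = +1.
= (57.6/1) · log₁₀(5.73/109) = 57.60 · log₁₀(0.05257)
= 57.60 · (-1.2793) = -73.69 mV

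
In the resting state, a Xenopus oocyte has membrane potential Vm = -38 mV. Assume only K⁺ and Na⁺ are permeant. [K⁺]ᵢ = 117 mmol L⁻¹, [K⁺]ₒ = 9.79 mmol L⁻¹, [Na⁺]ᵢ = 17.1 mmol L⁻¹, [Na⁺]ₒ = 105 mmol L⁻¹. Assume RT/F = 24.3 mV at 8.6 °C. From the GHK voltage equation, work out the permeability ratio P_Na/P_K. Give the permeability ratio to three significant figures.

0.145

Let α = P_Na/P_K. GHK: Vm = 24.3·ln[(Kₒ + α·Naₒ)/(Kᵢ + α·Naᵢ)].
e^(Vm/24.3) = e^(-38.0/24.3) = 0.20934
So 0.20934·(Kᵢ + α·Naᵢ) = Kₒ + α·Naₒ → α = (0.20934·117.0 − 9.79) / (105.0 − 0.20934·17.1)
α = (24.49 − 9.79) / (105.0 − 3.58) = 14.7/101.4 = 0.145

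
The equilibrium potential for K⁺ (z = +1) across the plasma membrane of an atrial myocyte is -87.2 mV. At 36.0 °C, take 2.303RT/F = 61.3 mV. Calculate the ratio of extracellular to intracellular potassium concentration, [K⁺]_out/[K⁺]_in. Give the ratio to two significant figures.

0.038

log₁₀([out]/[in]) = E·z/(61.3) = -87.2 × 1 / 61.3 = -1.4225
[out]/[in] = 10^(-1.4225) = 0.0378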